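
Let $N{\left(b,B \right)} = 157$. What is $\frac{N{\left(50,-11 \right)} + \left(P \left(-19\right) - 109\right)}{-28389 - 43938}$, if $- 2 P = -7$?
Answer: $\frac{37}{144654} \approx 0.00025578$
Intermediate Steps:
$P = \frac{7}{2}$ ($P = \left(- \frac{1}{2}\right) \left(-7\right) = \frac{7}{2} \approx 3.5$)
$\frac{N{\left(50,-11 \right)} + \left(P \left(-19\right) - 109\right)}{-28389 - 43938} = \frac{157 + \left(\frac{7}{2} \left(-19\right) - 109\right)}{-28389 - 43938} = \frac{157 - \frac{351}{2}}{-72327} = \left(157 - \frac{351}{2}\right) \left(- \frac{1}{72327}\right) = \left(- \frac{37}{2}\right) \left(- \frac{1}{72327}\right) = \frac{37}{144654}$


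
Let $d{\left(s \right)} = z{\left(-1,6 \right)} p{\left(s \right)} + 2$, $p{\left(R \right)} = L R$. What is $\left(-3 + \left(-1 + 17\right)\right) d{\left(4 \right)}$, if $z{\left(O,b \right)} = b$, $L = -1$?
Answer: $-286$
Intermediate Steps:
$p{\left(R \right)} = - R$
$d{\left(s \right)} = 2 - 6 s$ ($d{\left(s \right)} = 6 \left(- s\right) + 2 = - 6 s + 2 = 2 - 6 s$)
$\left(-3 + \left(-1 + 17\right)\right) d{\left(4 \right)} = \left(-3 + \left(-1 + 17\right)\right) \left(2 - 24\right) = \left(-3 + 16\right) \left(2 - 24\right) = 13 \left(-22\right) = -286$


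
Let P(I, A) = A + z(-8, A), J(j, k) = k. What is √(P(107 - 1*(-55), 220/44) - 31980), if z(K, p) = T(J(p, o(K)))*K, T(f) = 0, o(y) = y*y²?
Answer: 5*I*√1279 ≈ 178.82*I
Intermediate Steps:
o(y) = y³
z(K, p) = 0 (z(K, p) = 0*K = 0)
P(I, A) = A (P(I, A) = A + 0 = A)
√(P(107 - 1*(-55), 220/44) - 31980) = √(220/44 - 31980) = √(220*(1/44) - 31980) = √(5 - 31980) = √(-31975) = 5*I*√1279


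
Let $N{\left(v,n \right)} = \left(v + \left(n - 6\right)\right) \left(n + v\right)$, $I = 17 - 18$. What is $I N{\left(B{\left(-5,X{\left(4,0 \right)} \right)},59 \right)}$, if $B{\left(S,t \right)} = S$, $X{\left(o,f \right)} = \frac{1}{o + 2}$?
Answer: $-2592$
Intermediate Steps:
$X{\left(o,f \right)} = \frac{1}{2 + o}$
$I = -1$
$N{\left(v,n \right)} = \left(n + v\right) \left(-6 + n + v\right)$ ($N{\left(v,n \right)} = \left(v + \left(-6 + n\right)\right) \left(n + v\right) = \left(-6 + n + v\right) \left(n + v\right) = \left(n + v\right) \left(-6 + n + v\right)$)
$I N{\left(B{\left(-5,X{\left(4,0 \right)} \right)},59 \right)} = - (59^{2} + \left(-5\right)^{2} - 354 - -30 + 2 \cdot 59 \left(-5\right)) = - (3481 + 25 - 354 + 30 - 590) = \left(-1\right) 2592 = -2592$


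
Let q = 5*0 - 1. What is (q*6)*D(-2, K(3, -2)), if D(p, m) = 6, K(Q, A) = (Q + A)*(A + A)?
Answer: -36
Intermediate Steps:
K(Q, A) = 2*A*(A + Q) (K(Q, A) = (A + Q)*(2*A) = 2*A*(A + Q))
q = -1 (q = 0 - 1 = -1)
(q*6)*D(-2, K(3, -2)) = -1*6*6 = -6*6 = -36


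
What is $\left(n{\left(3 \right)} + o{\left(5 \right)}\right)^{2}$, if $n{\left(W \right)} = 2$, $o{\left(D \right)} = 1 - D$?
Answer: $4$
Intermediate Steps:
$\left(n{\left(3 \right)} + o{\left(5 \right)}\right)^{2} = \left(2 + \left(1 - 5\right)\right)^{2} = \left(2 - 4\right)^{2} = \left(-2\right)^{2} = 4$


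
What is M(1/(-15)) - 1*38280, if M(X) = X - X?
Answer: -38280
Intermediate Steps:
M(X) = 0
M(1/(-15)) - 1*38280 = 0 - 1*38280 = 0 - 38280 = -38280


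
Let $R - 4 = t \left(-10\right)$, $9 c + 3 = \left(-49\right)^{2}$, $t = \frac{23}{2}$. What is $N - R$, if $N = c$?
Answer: $\frac{3397}{9} \approx 377.44$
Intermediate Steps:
$t = \frac{23}{2}$ ($t = 23 \cdot \frac{1}{2} = \frac{23}{2} \approx 11.5$)
$c = \frac{2398}{9}$ ($c = - \frac{1}{3} + \frac{\left(-49\right)^{2}}{9} = - \frac{1}{3} + \frac{1}{9} \cdot 2401 = - \frac{1}{3} + \frac{2401}{9} = \frac{2398}{9} \approx 266.44$)
$R = -111$ ($R = 4 + \frac{23}{2} \left(-10\right) = 4 - 115 = -111$)
$N = \frac{2398}{9} \approx 266.44$
$N - R = \frac{2398}{9} - -111 = \frac{2398}{9} + 111 = \frac{3397}{9}$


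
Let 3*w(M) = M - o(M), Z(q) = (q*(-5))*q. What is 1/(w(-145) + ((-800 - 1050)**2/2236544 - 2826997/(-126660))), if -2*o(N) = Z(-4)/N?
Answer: -513446201760/12523745860643 ≈ -0.040998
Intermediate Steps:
Z(q) = -5*q**2 (Z(q) = (-5*q)*q = -5*q**2)
o(N) = 40/N (o(N) = -(-5*(-4)**2)/(2*N) = -(-5*16)/(2*N) = -(-40)/N = 40/N)
w(M) = -40/(3*M) + M/3 (w(M) = (M - 40/M)/3 = -40/(3*M) + M/3)
1/(w(-145) + ((-800 - 1050)**2/2236544 - 2826997/(-126660))) = 1/((1/3)*(-40 + (-145)**2)/(-145) + ((-800 - 1050)**2/2236544 - 2826997/(-126660))) = 1/((1/3)*(-1/145)*(-40 + 21025) + ((-1850)**2*(1/2236544) - 2826997*(-1/126660))) = 1/((1/3)*(-1/145)*20985 + (3422500*(1/2236544) + 2826997/126660)) = 1/(-1399/29 + (855625/559136 + 2826997/126660)) = 1/(-1399/29 + 422262314273/17705041440) = 1/(-12523745860643/513446201760) = -513446201760/12523745860643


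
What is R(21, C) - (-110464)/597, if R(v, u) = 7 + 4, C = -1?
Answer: 117031/597 ≈ 196.03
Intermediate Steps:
R(v, u) = 11
R(21, C) - (-110464)/597 = 11 - (-110464)/597 = 11 - 128*(-863/597) = 11 + 110464/597 = 117031/597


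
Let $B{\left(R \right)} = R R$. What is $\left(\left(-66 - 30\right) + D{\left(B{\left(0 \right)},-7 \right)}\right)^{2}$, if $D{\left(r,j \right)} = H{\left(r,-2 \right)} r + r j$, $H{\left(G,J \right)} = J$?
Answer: $9216$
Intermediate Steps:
$B{\left(R \right)} = R^{2}$
$D{\left(r,j \right)} = - 2 r + j r$ ($D{\left(r,j \right)} = - 2 r + r j = - 2 r + j r$)
$\left(\left(-66 - 30\right) + D{\left(B{\left(0 \right)},-7 \right)}\right)^{2} = \left(\left(-66 - 30\right) + 0^{2} \left(-2 - 7\right)\right)^{2} = \left(\left(-66 - 30\right) + 0 \left(-9\right)\right)^{2} = \left(-96 + 0\right)^{2} = \left(-96\right)^{2} = 9216$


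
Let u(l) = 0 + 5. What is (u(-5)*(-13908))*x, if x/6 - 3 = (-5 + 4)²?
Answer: -1668960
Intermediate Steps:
u(l) = 5
x = 24 (x = 18 + 6*(-5 + 4)² = 18 + 6*(-1)² = 18 + 6*1 = 18 + 6 = 24)
(u(-5)*(-13908))*x = (5*(-13908))*24 = -69540*24 = -1668960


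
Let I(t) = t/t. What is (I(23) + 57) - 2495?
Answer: -2437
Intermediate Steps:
I(t) = 1
(I(23) + 57) - 2495 = (1 + 57) - 2495 = 58 - 2495 = -2437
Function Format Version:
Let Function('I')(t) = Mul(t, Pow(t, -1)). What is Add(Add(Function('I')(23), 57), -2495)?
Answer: -2437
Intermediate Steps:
Function('I')(t) = 1
Add(Add(Function('I')(23), 57), -2495) = Add(Add(1, 57), -2495) = Add(58, -2495) = -2437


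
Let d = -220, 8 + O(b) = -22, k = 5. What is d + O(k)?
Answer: -250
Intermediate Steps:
O(b) = -30 (O(b) = -8 - 22 = -30)
d + O(k) = -220 - 30 = -250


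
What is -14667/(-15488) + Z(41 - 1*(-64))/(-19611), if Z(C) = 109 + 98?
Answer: 31603169/33748352 ≈ 0.93644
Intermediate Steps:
Z(C) = 207
-14667/(-15488) + Z(41 - 1*(-64))/(-19611) = -14667/(-15488) + 207/(-19611) = -14667*(-1/15488) + 207*(-1/19611) = 14667/15488 - 23/2179 = 31603169/33748352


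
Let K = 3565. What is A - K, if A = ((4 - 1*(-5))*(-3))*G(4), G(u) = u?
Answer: -3673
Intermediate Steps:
A = -108 (A = ((4 - 1*(-5))*(-3))*4 = ((4 + 5)*(-3))*4 = (9*(-3))*4 = -27*4 = -108)
A - K = -108 - 1*3565 = -108 - 3565 = -3673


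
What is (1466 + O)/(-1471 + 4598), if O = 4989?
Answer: 6455/3127 ≈ 2.0643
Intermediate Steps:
(1466 + O)/(-1471 + 4598) = (1466 + 4989)/(-1471 + 4598) = 6455/3127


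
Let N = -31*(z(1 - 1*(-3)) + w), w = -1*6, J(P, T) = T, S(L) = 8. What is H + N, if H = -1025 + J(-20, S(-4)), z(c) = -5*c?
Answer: -211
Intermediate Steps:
w = -6
N = 806 (N = -31*(-5*(1 - 1*(-3)) - 6) = -31*(-5*(1 + 3) - 6) = -31*(-5*4 - 6) = -31*(-20 - 6) = -31*(-26) = 806)
H = -1017 (H = -1025 + 8 = -1017)
H + N = -1017 + 806 = -211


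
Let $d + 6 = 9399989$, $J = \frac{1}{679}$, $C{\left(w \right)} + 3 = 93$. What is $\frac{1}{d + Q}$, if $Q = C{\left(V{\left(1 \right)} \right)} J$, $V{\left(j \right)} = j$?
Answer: $\frac{679}{6382588547} \approx 1.0638 \cdot 10^{-7}$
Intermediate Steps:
$C{\left(w \right)} = 90$ ($C{\left(w \right)} = -3 + 93 = 90$)
$J = \frac{1}{679} \approx 0.0014728$
$d = 9399983$ ($d = -6 + 9399989 = 9399983$)
$Q = \frac{90}{679}$ ($Q = 90 \cdot \frac{1}{679} = \frac{90}{679} \approx 0.13255$)
$\frac{1}{d + Q} = \frac{1}{9399983 + \frac{90}{679}} = \frac{1}{\frac{6382588547}{679}} = \frac{679}{6382588547}$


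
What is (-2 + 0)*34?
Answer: -68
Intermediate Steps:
(-2 + 0)*34 = -2*34 = -68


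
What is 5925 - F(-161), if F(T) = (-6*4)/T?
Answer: 953901/161 ≈ 5924.9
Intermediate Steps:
F(T) = -24/T
5925 - F(-161) = 5925 - (-24)/(-161) = 5925 - (-24)*(-1)/161 = 5925 - 1*24/161 = 5925 - 24/161 = 953901/161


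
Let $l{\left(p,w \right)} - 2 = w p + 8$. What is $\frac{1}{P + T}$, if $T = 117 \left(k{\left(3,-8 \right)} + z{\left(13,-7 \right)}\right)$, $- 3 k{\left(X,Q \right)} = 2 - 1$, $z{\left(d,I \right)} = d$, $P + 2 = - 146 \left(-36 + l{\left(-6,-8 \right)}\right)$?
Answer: $- \frac{1}{1732} \approx -0.00057737$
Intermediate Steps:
$l{\left(p,w \right)} = 10 + p w$ ($l{\left(p,w \right)} = 2 + \left(w p + 8\right) = 2 + \left(p w + 8\right) = 2 + \left(8 + p w\right) = 10 + p w$)
$P = -3214$ ($P = -2 - 146 \left(-36 + \left(10 - -48\right)\right) = -2 - 146 \left(-36 + \left(10 + 48\right)\right) = -2 - 146 \left(-36 + 58\right) = -2 - 3212 = -3214$)
$k{\left(X,Q \right)} = - \frac{1}{3}$ ($k{\left(X,Q \right)} = - \frac{2 - 1}{3} = \left(- \frac{1}{3}\right) 1 = - \frac{1}{3}$)
$T = 1482$ ($T = 117 \left(- \frac{1}{3} + 13\right) = 117 \cdot \frac{38}{3} = 1482$)
$\frac{1}{P + T} = \frac{1}{-3214 + 1482} = \frac{1}{-1732} = - \frac{1}{1732}$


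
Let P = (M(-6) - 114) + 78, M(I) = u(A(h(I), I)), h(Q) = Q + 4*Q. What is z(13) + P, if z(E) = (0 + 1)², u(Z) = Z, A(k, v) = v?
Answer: -41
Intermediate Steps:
h(Q) = 5*Q
M(I) = I
z(E) = 1 (z(E) = 1² = 1)
P = -42 (P = (-6 - 114) + 78 = -120 + 78 = -42)
z(13) + P = 1 - 42 = -41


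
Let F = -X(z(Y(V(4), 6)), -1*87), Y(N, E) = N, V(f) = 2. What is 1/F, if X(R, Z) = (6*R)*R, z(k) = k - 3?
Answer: -1/6 ≈ -0.16667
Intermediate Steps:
z(k) = -3 + k
X(R, Z) = 6*R**2
F = -6 (F = -6*(-3 + 2)**2 = -6*(-1)**2 = -6 ≈ -6.0000)
1/F = 1/(-6) = -1/6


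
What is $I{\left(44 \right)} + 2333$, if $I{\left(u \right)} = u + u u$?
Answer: $4313$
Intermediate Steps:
$I{\left(u \right)} = u + u^{2}$
$I{\left(44 \right)} + 2333 = 44 \left(1 + 44\right) + 2333 = 44 \cdot 45 + 2333 = 1980 + 2333 = 4313$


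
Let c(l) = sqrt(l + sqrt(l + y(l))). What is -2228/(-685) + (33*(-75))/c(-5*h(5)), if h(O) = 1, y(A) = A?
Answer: 2228/685 - 2475/sqrt(-5 + I*sqrt(10)) ≈ -279.88 + 977.37*I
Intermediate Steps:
c(l) = sqrt(l + sqrt(2)*sqrt(l)) (c(l) = sqrt(l + sqrt(l + l)) = sqrt(l + sqrt(2*l)) = sqrt(l + sqrt(2)*sqrt(l)))
-2228/(-685) + (33*(-75))/c(-5*h(5)) = -2228/(-685) + (33*(-75))/(sqrt(-5*1 + sqrt(2)*sqrt(-5*1))) = -2228*(-1/685) - 2475/sqrt(-5 + sqrt(2)*sqrt(-5)) = 2228/685 - 2475/sqrt(-5 + sqrt(2)*(I*sqrt(5))) = 2228/685 - 2475/sqrt(-5 + I*sqrt(10))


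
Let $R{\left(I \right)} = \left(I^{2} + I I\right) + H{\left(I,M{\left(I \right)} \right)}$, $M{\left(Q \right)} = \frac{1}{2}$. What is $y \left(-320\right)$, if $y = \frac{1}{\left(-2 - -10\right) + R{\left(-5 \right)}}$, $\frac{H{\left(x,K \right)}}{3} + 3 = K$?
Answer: $- \frac{640}{101} \approx -6.3366$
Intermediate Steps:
$M{\left(Q \right)} = \frac{1}{2}$
$H{\left(x,K \right)} = -9 + 3 K$
$R{\left(I \right)} = - \frac{15}{2} + 2 I^{2}$ ($R{\left(I \right)} = \left(I^{2} + I I\right) + \left(-9 + 3 \cdot \frac{1}{2}\right) = \left(I^{2} + I^{2}\right) + \left(-9 + \frac{3}{2}\right) = 2 I^{2} - \frac{15}{2} = - \frac{15}{2} + 2 I^{2}$)
$y = \frac{2}{101}$ ($y = \frac{1}{\left(-2 - -10\right) - \left(\frac{15}{2} - 2 \left(-5\right)^{2}\right)} = \frac{1}{\left(-2 + 10\right) + \left(- \frac{15}{2} + 2 \cdot 25\right)} = \frac{1}{8 + \left(- \frac{15}{2} + 50\right)} = \frac{1}{8 + \frac{85}{2}} = \frac{1}{\frac{101}{2}} = \frac{2}{101} \approx 0.019802$)
$y \left(-320\right) = \frac{2}{101} \left(-320\right) = - \frac{640}{101}$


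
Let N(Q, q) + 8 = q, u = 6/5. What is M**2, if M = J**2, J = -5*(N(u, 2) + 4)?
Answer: 10000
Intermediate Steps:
u = 6/5 (u = 6*(1/5) = 6/5 ≈ 1.2000)
N(Q, q) = -8 + q
J = 10 (J = -5*((-8 + 2) + 4) = -5*(-6 + 4) = -5*(-2) = 10)
M = 100 (M = 10**2 = 100)
M**2 = 100**2 = 10000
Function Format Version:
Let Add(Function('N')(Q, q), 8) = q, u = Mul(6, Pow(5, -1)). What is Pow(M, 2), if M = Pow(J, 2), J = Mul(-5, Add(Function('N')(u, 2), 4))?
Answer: 10000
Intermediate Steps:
u = Rational(6, 5) (u = Mul(6, Rational(1, 5)) = Rational(6, 5) ≈ 1.2000)
Function('N')(Q, q) = Add(-8, q)
J = 10 (J = Mul(-5, Add(Add(-8, 2), 4)) = Mul(-5, Add(-6, 4)) = Mul(-5, -2) = 10)
M = 100 (M = Pow(10, 2) = 100)
Pow(M, 2) = Pow(100, 2) = 10000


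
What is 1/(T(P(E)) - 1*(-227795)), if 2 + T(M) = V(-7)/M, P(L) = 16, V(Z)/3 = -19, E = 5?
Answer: 16/3644631 ≈ 4.3900e-6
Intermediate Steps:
V(Z) = -57 (V(Z) = 3*(-19) = -57)
T(M) = -2 - 57/M
1/(T(P(E)) - 1*(-227795)) = 1/((-2 - 57/16) - 1*(-227795)) = 1/((-2 - 57*1/16) + 227795) = 1/((-2 - 57/16) + 227795) = 1/(-89/16 + 227795) = 1/(3644631/16) = 16/3644631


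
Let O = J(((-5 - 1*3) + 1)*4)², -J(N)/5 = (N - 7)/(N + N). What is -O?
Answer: -625/64 ≈ -9.7656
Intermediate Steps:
J(N) = -5*(-7 + N)/(2*N) (J(N) = -5*(N - 7)/(N + N) = -5*(-7 + N)/(2*N))
O = 625/64 (O = (5*(7 - ((-5 - 1*3) + 1)*4)/(2*((((-5 - 1*3) + 1)*4))))² = (5*(7 - ((-5 - 3) + 1)*4)/(2*((((-5 - 3) + 1)*4))))² = (5*(7 - (-8 + 1)*4)/(2*(((-8 + 1)*4))))² = (5*(7 - (-7)*4)/(2*((-7*4))))² = ((5/2)*(7 - 1*(-28))/(-28))² = ((5/2)*(-1/28)*(7 + 28))² = ((5/2)*(-1/28)*35)² = (-25/8)² = 625/64 ≈ 9.7656)
-O = -1*625/64 = -625/64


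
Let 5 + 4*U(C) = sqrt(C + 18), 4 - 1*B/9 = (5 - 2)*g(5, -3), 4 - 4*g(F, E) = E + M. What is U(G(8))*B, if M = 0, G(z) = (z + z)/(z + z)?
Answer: 225/16 - 45*sqrt(19)/16 ≈ 1.8031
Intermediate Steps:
G(z) = 1 (G(z) = (2*z)/((2*z)) = (2*z)*(1/(2*z)) = 1)
g(F, E) = 1 - E/4 (g(F, E) = 1 - (E + 0)/4 = 1 - E/4)
B = -45/4 (B = 36 - 9*(5 - 2)*(1 - 1/4*(-3)) = 36 - 27*(1 + 3/4) = 36 - 27*7/4 = 36 - 9*21/4 = 36 - 189/4 = -45/4 ≈ -11.250)
U(C) = -5/4 + sqrt(18 + C)/4 (U(C) = -5/4 + sqrt(C + 18)/4 = -5/4 + sqrt(18 + C)/4)
U(G(8))*B = (-5/4 + sqrt(18 + 1)/4)*(-45/4) = (-5/4 + sqrt(19)/4)*(-45/4) = 225/16 - 45*sqrt(19)/16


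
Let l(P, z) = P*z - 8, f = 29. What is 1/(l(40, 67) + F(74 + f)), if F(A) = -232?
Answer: 1/2440 ≈ 0.00040984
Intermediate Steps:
l(P, z) = -8 + P*z
1/(l(40, 67) + F(74 + f)) = 1/((-8 + 40*67) - 232) = 1/((-8 + 2680) - 232) = 1/(2672 - 232) = 1/2440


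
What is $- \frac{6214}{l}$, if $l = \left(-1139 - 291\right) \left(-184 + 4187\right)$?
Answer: $\frac{239}{220165} \approx 0.0010855$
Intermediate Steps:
$l = -5724290$ ($l = \left(-1430\right) 4003 = -5724290$)
$- \frac{6214}{l} = - \frac{6214}{-5724290} = \left(-6214\right) \left(- \frac{1}{5724290}\right) = \frac{239}{220165}$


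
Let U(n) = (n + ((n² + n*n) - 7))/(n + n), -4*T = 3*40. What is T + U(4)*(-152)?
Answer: -581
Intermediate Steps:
T = -30 (T = -3*40/4 = -¼*120 = -30)
U(n) = (-7 + n + 2*n²)/(2*n) (U(n) = (n + ((n² + n²) - 7))/((2*n)) = (n + (2*n² - 7))*(1/(2*n)) = (n + (-7 + 2*n²))*(1/(2*n)) = (-7 + n + 2*n²)*(1/(2*n)) = (-7 + n + 2*n²)/(2*n))
T + U(4)*(-152) = -30 + (½ + 4 - 7/2/4)*(-152) = -30 + (½ + 4 - 7/2*¼)*(-152) = -30 + (½ + 4 - 7/8)*(-152) = -30 + (29/8)*(-152) = -30 - 551 = -581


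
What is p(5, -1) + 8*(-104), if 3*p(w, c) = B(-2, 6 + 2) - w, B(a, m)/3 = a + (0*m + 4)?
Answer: -2495/3 ≈ -831.67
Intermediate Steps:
B(a, m) = 12 + 3*a (B(a, m) = 3*(a + (0*m + 4)) = 3*(a + (0 + 4)) = 3*(a + 4) = 3*(4 + a) = 12 + 3*a)
p(w, c) = 2 - w/3 (p(w, c) = ((12 + 3*(-2)) - w)/3 = ((12 - 6) - w)/3 = (6 - w)/3 = 2 - w/3)
p(5, -1) + 8*(-104) = (2 - ⅓*5) + 8*(-104) = (2 - 5/3) - 832 = ⅓ - 832 = -2495/3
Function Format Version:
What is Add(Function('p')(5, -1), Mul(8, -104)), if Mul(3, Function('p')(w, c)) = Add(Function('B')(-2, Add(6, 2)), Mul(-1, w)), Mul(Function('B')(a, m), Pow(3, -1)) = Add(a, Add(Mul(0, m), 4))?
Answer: Rational(-2495, 3) ≈ -831.67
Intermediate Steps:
Function('B')(a, m) = Add(12, Mul(3, a)) (Function('B')(a, m) = Mul(3, Add(a, Add(Mul(0, m), 4))) = Mul(3, Add(a, Add(0, 4))) = Mul(3, Add(a, 4)) = Mul(3, Add(4, a)) = Add(12, Mul(3, a)))
Function('p')(w, c) = Add(2, Mul(Rational(-1, 3), w)) (Function('p')(w, c) = Mul(Rational(1, 3), Add(Add(12, Mul(3, -2)), Mul(-1, w))) = Mul(Rational(1, 3), Add(Add(12, -6), Mul(-1, w))) = Mul(Rational(1, 3), Add(6, Mul(-1, w))) = Add(2, Mul(Rational(-1, 3), w)))
Add(Function('p')(5, -1), Mul(8, -104)) = Add(Add(2, Mul(Rational(-1, 3), 5)), Mul(8, -104)) = Add(Add(2, Rational(-5, 3)), -832) = Add(Rational(1, 3), -832) = Rational(-2495, 3)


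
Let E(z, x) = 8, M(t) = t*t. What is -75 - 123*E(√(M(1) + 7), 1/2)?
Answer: -1059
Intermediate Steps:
M(t) = t²
-75 - 123*E(√(M(1) + 7), 1/2) = -75 - 123*8 = -75 - 984 = -1059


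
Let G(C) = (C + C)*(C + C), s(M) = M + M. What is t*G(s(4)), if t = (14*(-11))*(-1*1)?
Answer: 39424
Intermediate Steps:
s(M) = 2*M
G(C) = 4*C² (G(C) = (2*C)*(2*C) = 4*C²)
t = 154 (t = -154*(-1) = 154)
t*G(s(4)) = 154*(4*(2*4)²) = 154*(4*8²) = 154*(4*64) = 154*256 = 39424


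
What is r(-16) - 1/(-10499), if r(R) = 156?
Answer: 1637845/10499 ≈ 156.00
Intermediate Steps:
r(-16) - 1/(-10499) = 156 - 1/(-10499) = 156 - 1*(-1/10499) = 156 + 1/10499 = 1637845/10499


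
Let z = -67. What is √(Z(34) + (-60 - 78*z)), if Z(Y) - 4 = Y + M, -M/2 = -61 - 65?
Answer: 4*√341 ≈ 73.865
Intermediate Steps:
M = 252 (M = -2*(-61 - 65) = -2*(-126) = 252)
Z(Y) = 256 + Y (Z(Y) = 4 + (Y + 252) = 4 + (252 + Y) = 256 + Y)
√(Z(34) + (-60 - 78*z)) = √((256 + 34) + (-60 - 78*(-67))) = √(290 + (-60 + 5226)) = √(290 + 5166) = √5456 = 4*√341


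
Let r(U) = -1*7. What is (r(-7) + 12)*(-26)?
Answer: -130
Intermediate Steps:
r(U) = -7
(r(-7) + 12)*(-26) = (-7 + 12)*(-26) = 5*(-26) = -130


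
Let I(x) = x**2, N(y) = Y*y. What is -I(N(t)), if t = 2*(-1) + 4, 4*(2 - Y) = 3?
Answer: -25/4 ≈ -6.2500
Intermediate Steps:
Y = 5/4 (Y = 2 - 1/4*3 = 2 - 3/4 = 5/4 ≈ 1.2500)
t = 2 (t = -2 + 4 = 2)
N(y) = 5*y/4
-I(N(t)) = -((5/4)*2)**2 = -(5/2)**2 = -1*25/4 = -25/4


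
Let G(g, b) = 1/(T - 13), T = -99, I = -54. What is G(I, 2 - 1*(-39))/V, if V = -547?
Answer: 1/61264 ≈ 1.6323e-5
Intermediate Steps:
G(g, b) = -1/112 (G(g, b) = 1/(-99 - 13) = 1/(-112) = -1/112)
G(I, 2 - 1*(-39))/V = -1/112/(-547) = -1/112*(-1/547) = 1/61264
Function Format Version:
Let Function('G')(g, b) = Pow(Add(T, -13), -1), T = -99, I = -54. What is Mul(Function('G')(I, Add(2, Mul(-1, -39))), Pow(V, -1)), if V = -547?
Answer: Rational(1, 61264) ≈ 1.6323e-5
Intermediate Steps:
Function('G')(g, b) = Rational(-1, 112) (Function('G')(g, b) = Pow(Add(-99, -13), -1) = Pow(-112, -1) = Rational(-1, 112))
Mul(Function('G')(I, Add(2, Mul(-1, -39))), Pow(V, -1)) = Mul(Rational(-1, 112), Pow(-547, -1)) = Mul(Rational(-1, 112), Rational(-1, 547)) = Rational(1, 61264)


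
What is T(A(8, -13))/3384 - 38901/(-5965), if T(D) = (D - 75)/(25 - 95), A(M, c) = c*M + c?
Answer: 38400059/5887455 ≈ 6.5224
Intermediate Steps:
A(M, c) = c + M*c (A(M, c) = M*c + c = c + M*c)
T(D) = 15/14 - D/70 (T(D) = (-75 + D)/(-70) = (-75 + D)*(-1/70) = 15/14 - D/70)
T(A(8, -13))/3384 - 38901/(-5965) = (15/14 - (-13)*(1 + 8)/70)/3384 - 38901/(-5965) = (15/14 - (-13)*9/70)*(1/3384) - 38901*(-1/5965) = (15/14 - 1/70*(-117))*(1/3384) + 38901/5965 = (15/14 + 117/70)*(1/3384) + 38901/5965 = (96/35)*(1/3384) + 38901/5965 = 4/4935 + 38901/5965 = 38400059/5887455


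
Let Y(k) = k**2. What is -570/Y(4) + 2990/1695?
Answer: -91831/2712 ≈ -33.861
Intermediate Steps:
-570/Y(4) + 2990/1695 = -570/(4**2) + 2990/1695 = -570/16 + 2990*(1/1695) = -570*1/16 + 598/339 = -285/8 + 598/339 = -91831/2712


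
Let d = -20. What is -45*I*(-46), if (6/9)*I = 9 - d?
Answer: 90045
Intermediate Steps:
I = 87/2 (I = 3*(9 - 1*(-20))/2 = 3*(9 + 20)/2 = (3/2)*29 = 87/2 ≈ 43.500)
-45*I*(-46) = -45*87/2*(-46) = -3915/2*(-46) = 90045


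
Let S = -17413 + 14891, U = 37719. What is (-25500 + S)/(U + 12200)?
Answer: -28022/49919 ≈ -0.56135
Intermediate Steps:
S = -2522
(-25500 + S)/(U + 12200) = (-25500 - 2522)/(37719 + 12200) = -28022/49919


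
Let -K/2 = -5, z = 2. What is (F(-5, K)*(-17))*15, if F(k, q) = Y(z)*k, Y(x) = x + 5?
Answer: 8925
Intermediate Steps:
K = 10 (K = -2*(-5) = 10)
Y(x) = 5 + x
F(k, q) = 7*k (F(k, q) = (5 + 2)*k = 7*k)
(F(-5, K)*(-17))*15 = ((7*(-5))*(-17))*15 = -35*(-17)*15 = 595*15 = 8925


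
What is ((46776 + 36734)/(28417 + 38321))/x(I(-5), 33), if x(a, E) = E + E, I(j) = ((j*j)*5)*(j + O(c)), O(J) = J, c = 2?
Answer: 5965/314622 ≈ 0.018959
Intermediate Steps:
I(j) = 5*j²*(2 + j) (I(j) = ((j*j)*5)*(j + 2) = (j²*5)*(2 + j) = (5*j²)*(2 + j) = 5*j²*(2 + j))
x(a, E) = 2*E
((46776 + 36734)/(28417 + 38321))/x(I(-5), 33) = ((46776 + 36734)/(28417 + 38321))/((2*33)) = (83510/66738)/66 = (83510*(1/66738))*(1/66) = (5965/4767)*(1/66) = 5965/314622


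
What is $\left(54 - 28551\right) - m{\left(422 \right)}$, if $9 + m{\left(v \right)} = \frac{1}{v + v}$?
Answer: $- \frac{24043873}{844} \approx -28488.0$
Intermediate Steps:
$m{\left(v \right)} = -9 + \frac{1}{2 v}$ ($m{\left(v \right)} = -9 + \frac{1}{v + v} = -9 + \frac{1}{2 v}$)
$\left(54 - 28551\right) - m{\left(422 \right)} = \left(54 - 28551\right) - \left(-9 + \frac{1}{2 \cdot 422}\right) = \left(54 - 28551\right) - \left(-9 + \frac{1}{2} \cdot \frac{1}{422}\right) = -28497 - \left(-9 + \frac{1}{844}\right) = -28497 - - \frac{7595}{844} = -28497 + \frac{7595}{844} = - \frac{24043873}{844}$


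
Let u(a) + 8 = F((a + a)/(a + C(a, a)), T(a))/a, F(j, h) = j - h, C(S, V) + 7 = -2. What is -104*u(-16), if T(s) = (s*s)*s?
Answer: 686608/25 ≈ 27464.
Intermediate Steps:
C(S, V) = -9 (C(S, V) = -7 - 2 = -9)
T(s) = s³ (T(s) = s²*s = s³)
u(a) = -8 + (-a³ + 2*a/(-9 + a))/a (u(a) = -8 + ((a + a)/(a - 9) - a³)/a = -8 + ((2*a)/(-9 + a) - a³)/a = -8 + (2*a/(-9 + a) - a³)/a = -8 + (-a³ + 2*a/(-9 + a))/a)
-104*u(-16) = -104*(74 - 8*(-16) + (-16)²*(9 - 1*(-16)))/(-9 - 16) = -104*(74 + 128 + 256*(9 + 16))/(-25) = -(-104)*(74 + 128 + 256*25)/25 = -(-104)*(74 + 128 + 6400)/25 = -(-104)*6602/25 = -104*(-6602/25) = 686608/25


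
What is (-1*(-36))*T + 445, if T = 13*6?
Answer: 3253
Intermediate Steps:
T = 78
(-1*(-36))*T + 445 = -1*(-36)*78 + 445 = 36*78 + 445 = 2808 + 445 = 3253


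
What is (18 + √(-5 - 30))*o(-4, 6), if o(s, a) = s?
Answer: -72 - 4*I*√35 ≈ -72.0 - 23.664*I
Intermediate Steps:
(18 + √(-5 - 30))*o(-4, 6) = (18 + √(-5 - 30))*(-4) = (18 + √(-35))*(-4) = (18 + I*√35)*(-4) = -72 - 4*I*√35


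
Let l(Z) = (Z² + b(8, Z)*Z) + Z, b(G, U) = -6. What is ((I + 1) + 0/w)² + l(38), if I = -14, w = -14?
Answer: 1423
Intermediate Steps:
l(Z) = Z² - 5*Z (l(Z) = (Z² - 6*Z) + Z = Z² - 5*Z)
((I + 1) + 0/w)² + l(38) = ((-14 + 1) + 0/(-14))² + 38*(-5 + 38) = (-13 + 0*(-1/14))² + 38*33 = (-13 + 0)² + 1254 = (-13)² + 1254 = 169 + 1254 = 1423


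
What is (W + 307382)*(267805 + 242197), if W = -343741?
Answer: -18543162718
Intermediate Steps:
(W + 307382)*(267805 + 242197) = (-343741 + 307382)*(267805 + 242197) = -36359*510002 = -18543162718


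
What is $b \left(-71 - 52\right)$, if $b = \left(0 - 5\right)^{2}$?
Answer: $-3075$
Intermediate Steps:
$b = 25$ ($b = \left(-5\right)^{2} = 25$)
$b \left(-71 - 52\right) = 25 \left(-71 - 52\right) = 25 \left(-123\right) = -3075$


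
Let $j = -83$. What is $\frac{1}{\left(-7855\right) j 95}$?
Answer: $\frac{1}{61936675} \approx 1.6146 \cdot 10^{-8}$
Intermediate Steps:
$\frac{1}{\left(-7855\right) j 95} = \frac{1}{\left(-7855\right) \left(\left(-83\right) 95\right)} = - \frac{1}{7855 \left(-7885\right)} = \left(- \frac{1}{7855}\right) \left(- \frac{1}{7885}\right) = \frac{1}{61936675}$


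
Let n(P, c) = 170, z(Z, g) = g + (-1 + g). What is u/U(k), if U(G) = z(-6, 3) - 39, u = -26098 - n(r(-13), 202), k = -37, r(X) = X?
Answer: 13134/17 ≈ 772.59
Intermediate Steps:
z(Z, g) = -1 + 2*g
u = -26268 (u = -26098 - 1*170 = -26098 - 170 = -26268)
U(G) = -34 (U(G) = (-1 + 2*3) - 39 = (-1 + 6) - 39 = 5 - 39 = -34)
u/U(k) = -26268/(-34) = -26268*(-1/34) = 13134/17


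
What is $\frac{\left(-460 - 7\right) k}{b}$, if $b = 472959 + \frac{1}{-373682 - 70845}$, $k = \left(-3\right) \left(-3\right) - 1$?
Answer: $- \frac{207594109}{26280380674} \approx -0.0078992$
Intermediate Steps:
$k = 8$ ($k = 9 - 1 = 8$)
$b = \frac{210243045392}{444527}$ ($b = 472959 + \frac{1}{-444527} = 472959 - \frac{1}{444527} = \frac{210243045392}{444527} \approx 4.7296 \cdot 10^{5}$)
$\frac{\left(-460 - 7\right) k}{b} = \frac{\left(-460 - 7\right) 8}{\frac{210243045392}{444527}} = \left(-467\right) 8 \cdot \frac{444527}{210243045392} = \left(-3736\right) \frac{444527}{210243045392} = - \frac{207594109}{26280380674}$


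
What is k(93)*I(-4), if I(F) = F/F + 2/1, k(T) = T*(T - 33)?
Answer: 16740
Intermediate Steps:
k(T) = T*(-33 + T)
I(F) = 3 (I(F) = 1 + 2*1 = 1 + 2 = 3)
k(93)*I(-4) = (93*(-33 + 93))*3 = (93*60)*3 = 5580*3 = 16740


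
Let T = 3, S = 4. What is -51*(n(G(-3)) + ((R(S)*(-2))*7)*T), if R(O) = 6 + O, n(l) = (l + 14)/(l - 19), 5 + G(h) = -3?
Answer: 64294/3 ≈ 21431.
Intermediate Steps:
G(h) = -8 (G(h) = -5 - 3 = -8)
n(l) = (14 + l)/(-19 + l)
-51*(n(G(-3)) + ((R(S)*(-2))*7)*T) = -51*((14 - 8)/(-19 - 8) + (((6 + 4)*(-2))*7)*3) = -51*(6/(-27) + ((10*(-2))*7)*3) = -51*(-1/27*6 - 20*7*3) = -51*(-2/9 - 140*3) = -51*(-2/9 - 420) = -51*(-3782/9) = 64294/3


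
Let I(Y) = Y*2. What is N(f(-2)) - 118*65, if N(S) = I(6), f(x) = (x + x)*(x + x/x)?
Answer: -7658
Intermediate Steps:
I(Y) = 2*Y
f(x) = 2*x*(1 + x) (f(x) = (2*x)*(x + 1) = (2*x)*(1 + x) = 2*x*(1 + x))
N(S) = 12 (N(S) = 2*6 = 12)
N(f(-2)) - 118*65 = 12 - 118*65 = 12 - 7670 = -7658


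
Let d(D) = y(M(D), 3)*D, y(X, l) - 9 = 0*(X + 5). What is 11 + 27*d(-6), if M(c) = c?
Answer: -1447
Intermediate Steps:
y(X, l) = 9 (y(X, l) = 9 + 0*(X + 5) = 9 + 0*(5 + X) = 9 + 0 = 9)
d(D) = 9*D
11 + 27*d(-6) = 11 + 27*(9*(-6)) = 11 + 27*(-54) = 11 - 1458 = -1447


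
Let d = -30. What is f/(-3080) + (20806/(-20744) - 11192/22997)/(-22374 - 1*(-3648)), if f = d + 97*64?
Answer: -1149736054141973/573215845482280 ≈ -2.0058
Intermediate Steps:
f = 6178 (f = -30 + 97*64 = -30 + 6208 = 6178)
f/(-3080) + (20806/(-20744) - 11192/22997)/(-22374 - 1*(-3648)) = 6178/(-3080) + (20806/(-20744) - 11192/22997)/(-22374 - 1*(-3648)) = 6178*(-1/3080) + (20806*(-1/20744) - 11192*1/22997)/(-22374 + 3648) = -3089/1540 + (-10403/10372 - 11192/22997)/(-18726) = -3089/1540 - 355321215/238524884*(-1/18726) = -3089/1540 + 118440405/1488872325928 = -1149736054141973/573215845482280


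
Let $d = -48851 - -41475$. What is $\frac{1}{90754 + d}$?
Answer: $\frac{1}{83378} \approx 1.1994 \cdot 10^{-5}$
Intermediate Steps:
$d = -7376$ ($d = -48851 + 41475 = -7376$)
$\frac{1}{90754 + d} = \frac{1}{90754 - 7376} = \frac{1}{83378}$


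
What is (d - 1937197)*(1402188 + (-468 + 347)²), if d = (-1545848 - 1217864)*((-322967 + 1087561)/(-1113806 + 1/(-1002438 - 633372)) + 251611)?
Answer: -1795073693244937765568770019381/1821974992861 ≈ -9.8523e+17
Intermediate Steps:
d = -1266962133406560548759872/1821974992861 (d = -2763712*(764594/(-1113806 + 1/(-1635810)) + 251611) = -2763712*(764594/(-1113806 - 1/1635810) + 251611) = -2763712*(764594/(-1821974992861/1635810) + 251611) = -2763712*(764594*(-1635810/1821974992861) + 251611) = -2763712*(-1250730511140/1821974992861 + 251611) = -2763712*458427699198237931/1821974992861 = -1266962133406560548759872/1821974992861 ≈ -6.9538e+11)
(d - 1937197)*(1402188 + (-468 + 347)²) = (-1266962133406560548759872/1821974992861 - 1937197)*(1402188 + (-468 + 347)²) = -1266965662931050794110489*(1402188 + (-121)²)/1821974992861 = -1266965662931050794110489*(1402188 + 14641)/1821974992861 = -1266965662931050794110489/1821974992861*1416829 = -1795073693244937765568770019381/1821974992861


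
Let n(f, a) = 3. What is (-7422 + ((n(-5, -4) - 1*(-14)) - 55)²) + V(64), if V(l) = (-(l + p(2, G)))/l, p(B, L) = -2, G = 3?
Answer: -191327/32 ≈ -5979.0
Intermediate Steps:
V(l) = (2 - l)/l (V(l) = (-(l - 2))/l = (-(-2 + l))/l = (2 - l)/l)
(-7422 + ((n(-5, -4) - 1*(-14)) - 55)²) + V(64) = (-7422 + ((3 - 1*(-14)) - 55)²) + (2 - 1*64)/64 = (-7422 + ((3 + 14) - 55)²) + (2 - 64)/64 = (-7422 + (17 - 55)²) + (1/64)*(-62) = (-7422 + (-38)²) - 31/32 = (-7422 + 1444) - 31/32 = -5978 - 31/32 = -191327/32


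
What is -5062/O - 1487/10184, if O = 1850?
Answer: -27151179/9420200 ≈ -2.8822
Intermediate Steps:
-5062/O - 1487/10184 = -5062/1850 - 1487/10184 = -5062*1/1850 - 1487*1/10184 = -2531/925 - 1487/10184 = -27151179/9420200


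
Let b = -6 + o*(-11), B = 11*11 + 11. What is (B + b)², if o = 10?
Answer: 256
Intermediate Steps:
B = 132 (B = 121 + 11 = 132)
b = -116 (b = -6 + 10*(-11) = -6 - 110 = -116)
(B + b)² = (132 - 116)² = 16² = 256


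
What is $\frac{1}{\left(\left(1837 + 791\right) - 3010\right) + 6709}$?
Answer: $\frac{1}{6327} \approx 0.00015805$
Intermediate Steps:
$\frac{1}{\left(\left(1837 + 791\right) - 3010\right) + 6709} = \frac{1}{\left(2628 - 3010\right) + 6709} = \frac{1}{-382 + 6709} = \frac{1}{6327}$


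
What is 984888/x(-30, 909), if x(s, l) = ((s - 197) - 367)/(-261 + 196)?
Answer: 3556540/33 ≈ 1.0777e+5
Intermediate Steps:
x(s, l) = 564/65 - s/65 (x(s, l) = ((-197 + s) - 367)/(-65) = (-564 + s)*(-1/65) = 564/65 - s/65)
984888/x(-30, 909) = 984888/(564/65 - 1/65*(-30)) = 984888/(564/65 + 6/13) = 984888/(594/65) = 984888*(65/594) = 3556540/33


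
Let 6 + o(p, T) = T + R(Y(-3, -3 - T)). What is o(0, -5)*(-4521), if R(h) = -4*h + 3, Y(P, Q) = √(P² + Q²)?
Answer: 36168 + 18084*√13 ≈ 1.0137e+5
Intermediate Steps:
R(h) = 3 - 4*h
o(p, T) = -3 + T - 4*√(9 + (-3 - T)²) (o(p, T) = -6 + (T + (3 - 4*√((-3)² + (-3 - T)²))) = -6 + (T + (3 - 4*√(9 + (-3 - T)²))) = -6 + (3 + T - 4*√(9 + (-3 - T)²)) = -3 + T - 4*√(9 + (-3 - T)²))
o(0, -5)*(-4521) = (-3 - 5 - 4*√(9 + (3 - 5)²))*(-4521) = (-3 - 5 - 4*√(9 + (-2)²))*(-4521) = (-3 - 5 - 4*√(9 + 4))*(-4521) = (-3 - 5 - 4*√13)*(-4521) = (-8 - 4*√13)*(-4521) = 36168 + 18084*√13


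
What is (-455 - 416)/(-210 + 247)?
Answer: -871/37 ≈ -23.541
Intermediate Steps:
(-455 - 416)/(-210 + 247) = -871/37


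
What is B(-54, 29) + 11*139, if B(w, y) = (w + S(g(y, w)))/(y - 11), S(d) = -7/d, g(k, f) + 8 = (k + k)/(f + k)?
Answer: 7086919/4644 ≈ 1526.0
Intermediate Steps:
g(k, f) = -8 + 2*k/(f + k) (g(k, f) = -8 + (k + k)/(f + k) = -8 + (2*k)/(f + k) = -8 + 2*k/(f + k))
B(w, y) = (w - 7*(w + y)/(2*(-4*w - 3*y)))/(-11 + y) (B(w, y) = (w - 7*(w + y)/(2*(-4*w - 3*y)))/(y - 11) = (w - 7*(w + y)/(2*(-4*w - 3*y)))/(-11 + y))
B(-54, 29) + 11*139 = (7*(-54) + 7*29 + 2*(-54)*(3*29 + 4*(-54)))/(2*(-11 + 29)*(3*29 + 4*(-54))) + 11*139 = (½)*(-378 + 203 + 2*(-54)*(87 - 216))/(18*(87 - 216)) + 1529 = (½)*(1/18)*(-378 + 203 + 2*(-54)*(-129))/(-129) + 1529 = (½)*(1/18)*(-1/129)*(-378 + 203 + 13932) + 1529 = (½)*(1/18)*(-1/129)*13757 + 1529 = -13757/4644 + 1529 = 7086919/4644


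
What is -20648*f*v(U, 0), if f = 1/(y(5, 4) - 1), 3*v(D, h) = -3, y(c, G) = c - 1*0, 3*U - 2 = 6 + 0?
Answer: 5162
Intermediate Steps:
U = 8/3 (U = ⅔ + (6 + 0)/3 = ⅔ + (⅓)*6 = ⅔ + 2 = 8/3 ≈ 2.6667)
y(c, G) = c (y(c, G) = c + 0 = c)
v(D, h) = -1 (v(D, h) = (⅓)*(-3) = -1)
f = ¼ (f = 1/(5 - 1) = 1/4 = ¼ ≈ 0.25000)
-20648*f*v(U, 0) = -20648*(¼)*(-1) = -(-5162) = -20648*(-¼) = 5162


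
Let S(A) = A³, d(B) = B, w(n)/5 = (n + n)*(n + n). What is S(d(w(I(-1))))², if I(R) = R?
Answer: 64000000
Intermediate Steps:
w(n) = 20*n² (w(n) = 5*((n + n)*(n + n)) = 5*((2*n)*(2*n)) = 5*(4*n²) = 20*n²)
S(d(w(I(-1))))² = ((20*(-1)²)³)² = ((20*1)³)² = (20³)² = 8000² = 64000000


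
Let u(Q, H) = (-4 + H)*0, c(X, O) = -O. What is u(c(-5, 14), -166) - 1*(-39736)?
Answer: 39736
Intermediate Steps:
u(Q, H) = 0
u(c(-5, 14), -166) - 1*(-39736) = 0 - 1*(-39736) = 0 + 39736 = 39736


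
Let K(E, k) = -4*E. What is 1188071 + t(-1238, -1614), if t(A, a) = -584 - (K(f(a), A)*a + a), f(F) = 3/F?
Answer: 1189113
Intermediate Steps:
t(A, a) = -572 - a (t(A, a) = -584 - ((-12/a)*a + a) = -584 - (-12 + a) = -584 + (12 - a) = -572 - a)
1188071 + t(-1238, -1614) = 1188071 + (-572 - 1*(-1614)) = 1188071 + (-572 + 1614) = 1188071 + 1042 = 1189113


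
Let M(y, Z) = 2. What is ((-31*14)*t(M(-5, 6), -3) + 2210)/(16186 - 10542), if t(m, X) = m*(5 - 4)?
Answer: 671/2822 ≈ 0.23777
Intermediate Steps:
t(m, X) = m (t(m, X) = m*1 = m)
((-31*14)*t(M(-5, 6), -3) + 2210)/(16186 - 10542) = (-31*14*2 + 2210)/(16186 - 10542) = (-434*2 + 2210)/5644 = (-868 + 2210)*(1/5644) = 1342*(1/5644) = 671/2822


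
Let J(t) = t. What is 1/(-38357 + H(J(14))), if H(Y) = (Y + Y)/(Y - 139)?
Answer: -125/4794653 ≈ -2.6071e-5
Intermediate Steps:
H(Y) = 2*Y/(-139 + Y) (H(Y) = (2*Y)/(-139 + Y) = 2*Y/(-139 + Y))
1/(-38357 + H(J(14))) = 1/(-38357 + 2*14/(-139 + 14)) = 1/(-38357 + 2*14/(-125)) = 1/(-38357 + 2*14*(-1/125)) = 1/(-38357 - 28/125) = 1/(-4794653/125) = -125/4794653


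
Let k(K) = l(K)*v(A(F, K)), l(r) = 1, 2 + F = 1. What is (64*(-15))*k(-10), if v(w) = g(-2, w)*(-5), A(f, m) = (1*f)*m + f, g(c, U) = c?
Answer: -9600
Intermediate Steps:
F = -1 (F = -2 + 1 = -1)
A(f, m) = f + f*m (A(f, m) = f*m + f = f + f*m)
v(w) = 10 (v(w) = -2*(-5) = 10)
k(K) = 10 (k(K) = 1*10 = 10)
(64*(-15))*k(-10) = (64*(-15))*10 = -960*10 = -9600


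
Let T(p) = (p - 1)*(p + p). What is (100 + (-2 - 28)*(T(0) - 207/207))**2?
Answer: 16900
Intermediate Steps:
T(p) = 2*p*(-1 + p) (T(p) = (-1 + p)*(2*p) = 2*p*(-1 + p))
(100 + (-2 - 28)*(T(0) - 207/207))**2 = (100 + (-2 - 28)*(2*0*(-1 + 0) - 207/207))**2 = (100 - 30*(2*0*(-1) - 207*1/207))**2 = (100 - 30*(0 - 1))**2 = (100 - 30*(-1))**2 = (100 + 30)**2 = 130**2 = 16900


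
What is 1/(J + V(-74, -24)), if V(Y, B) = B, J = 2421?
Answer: 1/2397 ≈ 0.00041719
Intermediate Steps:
1/(J + V(-74, -24)) = 1/(2421 - 24) = 1/2397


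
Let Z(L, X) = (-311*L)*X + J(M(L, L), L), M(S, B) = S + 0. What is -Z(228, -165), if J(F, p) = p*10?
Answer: -11702100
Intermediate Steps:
M(S, B) = S
J(F, p) = 10*p
Z(L, X) = 10*L - 311*L*X (Z(L, X) = (-311*L)*X + 10*L = -311*L*X + 10*L = 10*L - 311*L*X)
-Z(228, -165) = -228*(10 - 311*(-165)) = -228*(10 + 51315) = -228*51325 = -1*11702100 = -11702100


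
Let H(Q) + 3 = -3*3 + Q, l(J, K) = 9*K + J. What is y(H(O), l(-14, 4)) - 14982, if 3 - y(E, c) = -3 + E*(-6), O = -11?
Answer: -15114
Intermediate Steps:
l(J, K) = J + 9*K
H(Q) = -12 + Q (H(Q) = -3 + (-3*3 + Q) = -3 + (-9 + Q) = -12 + Q)
y(E, c) = 6 + 6*E (y(E, c) = 3 - (-3 + E*(-6)) = 3 - (-3 - 6*E) = 3 + (3 + 6*E) = 6 + 6*E)
y(H(O), l(-14, 4)) - 14982 = (6 + 6*(-12 - 11)) - 14982 = (6 + 6*(-23)) - 14982 = (6 - 138) - 14982 = -132 - 14982 = -15114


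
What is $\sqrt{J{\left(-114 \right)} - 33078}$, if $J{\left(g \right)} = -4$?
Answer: $i \sqrt{33082} \approx 181.88 i$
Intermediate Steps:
$\sqrt{J{\left(-114 \right)} - 33078} = \sqrt{-4 - 33078} = \sqrt{-33082} = i \sqrt{33082}$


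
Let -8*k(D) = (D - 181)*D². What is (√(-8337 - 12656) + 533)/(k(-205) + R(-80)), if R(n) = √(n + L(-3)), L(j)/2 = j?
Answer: (533 + I*√20993)/(8110825/4 + I*√86) ≈ 0.00026286 + 7.1454e-5*I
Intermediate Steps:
L(j) = 2*j
R(n) = √(-6 + n) (R(n) = √(n + 2*(-3)) = √(n - 6) = √(-6 + n))
k(D) = -D²*(-181 + D)/8 (k(D) = -(D - 181)*D²/8 = -(-181 + D)*D²/8 = -D²*(-181 + D)/8)
(√(-8337 - 12656) + 533)/(k(-205) + R(-80)) = (√(-8337 - 12656) + 533)/((⅛)*(-205)²*(181 - 1*(-205)) + √(-6 - 80)) = (√(-20993) + 533)/((⅛)*42025*(181 + 205) + √(-86)) = (I*√20993 + 533)/((⅛)*42025*386 + I*√86) = (533 + I*√20993)/(8110825/4 + I*√86)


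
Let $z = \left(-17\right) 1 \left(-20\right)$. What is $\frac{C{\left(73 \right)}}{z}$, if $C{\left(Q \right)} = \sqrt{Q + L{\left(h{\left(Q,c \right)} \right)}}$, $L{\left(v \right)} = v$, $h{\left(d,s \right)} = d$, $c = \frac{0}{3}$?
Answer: $\frac{\sqrt{146}}{340} \approx 0.035538$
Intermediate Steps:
$c = 0$ ($c = 0 \cdot \frac{1}{3} = 0$)
$z = 340$ ($z = \left(-17\right) \left(-20\right) = 340$)
$C{\left(Q \right)} = \sqrt{2} \sqrt{Q}$ ($C{\left(Q \right)} = \sqrt{Q + Q} = \sqrt{2 Q} = \sqrt{2} \sqrt{Q}$)
$\frac{C{\left(73 \right)}}{z} = \frac{\sqrt{2} \sqrt{73}}{340} = \sqrt{146} \cdot \frac{1}{340} = \frac{\sqrt{146}}{340}$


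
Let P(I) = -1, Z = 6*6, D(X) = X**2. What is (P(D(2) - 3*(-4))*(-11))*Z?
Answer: 396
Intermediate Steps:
Z = 36
(P(D(2) - 3*(-4))*(-11))*Z = -1*(-11)*36 = 11*36 = 396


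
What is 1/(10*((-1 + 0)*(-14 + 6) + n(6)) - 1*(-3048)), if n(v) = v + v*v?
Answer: 1/3548 ≈ 0.00028185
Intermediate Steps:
n(v) = v + v²
1/(10*((-1 + 0)*(-14 + 6) + n(6)) - 1*(-3048)) = 1/(10*((-1 + 0)*(-14 + 6) + 6*(1 + 6)) - 1*(-3048)) = 1/(10*(-1*(-8) + 6*7) + 3048) = 1/(10*(8 + 42) + 3048) = 1/(10*50 + 3048) = 1/(500 + 3048) = 1/3548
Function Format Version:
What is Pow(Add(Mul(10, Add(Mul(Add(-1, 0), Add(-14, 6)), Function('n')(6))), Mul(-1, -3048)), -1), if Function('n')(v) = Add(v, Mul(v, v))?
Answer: Rational(1, 3548) ≈ 0.00028185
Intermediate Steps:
Function('n')(v) = Add(v, Pow(v, 2))
Pow(Add(Mul(10, Add(Mul(Add(-1, 0), Add(-14, 6)), Function('n')(6))), Mul(-1, -3048)), -1) = Pow(Add(Mul(10, Add(Mul(Add(-1, 0), Add(-14, 6)), Mul(6, Add(1, 6)))), Mul(-1, -3048)), -1) = Pow(Add(Mul(10, Add(Mul(-1, -8), Mul(6, 7))), 3048), -1) = Pow(Add(Mul(10, Add(8, 42)), 3048), -1) = Pow(Add(Mul(10, 50), 3048), -1) = Pow(Add(500, 3048), -1) = Pow(3548, -1) = Rational(1, 3548)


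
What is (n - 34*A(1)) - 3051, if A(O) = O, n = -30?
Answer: -3115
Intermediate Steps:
(n - 34*A(1)) - 3051 = (-30 - 34*1) - 3051 = (-30 - 34) - 3051 = -64 - 3051 = -3115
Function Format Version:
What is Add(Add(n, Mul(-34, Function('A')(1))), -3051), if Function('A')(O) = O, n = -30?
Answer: -3115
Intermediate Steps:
Add(Add(n, Mul(-34, Function('A')(1))), -3051) = Add(Add(-30, Mul(-34, 1)), -3051) = Add(Add(-30, -34), -3051) = Add(-64, -3051) = -3115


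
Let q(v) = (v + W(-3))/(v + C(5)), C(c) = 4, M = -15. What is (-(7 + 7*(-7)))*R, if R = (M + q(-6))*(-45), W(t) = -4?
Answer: 18900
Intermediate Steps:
q(v) = (-4 + v)/(4 + v) (q(v) = (v - 4)/(v + 4) = (-4 + v)/(4 + v))
R = 450 (R = (-15 + (-4 - 6)/(4 - 6))*(-45) = (-15 - 10/(-2))*(-45) = (-15 - ½*(-10))*(-45) = (-15 + 5)*(-45) = -10*(-45) = 450)
(-(7 + 7*(-7)))*R = -(7 + 7*(-7))*450 = -(7 - 49)*450 = -1*(-42)*450 = 42*450 = 18900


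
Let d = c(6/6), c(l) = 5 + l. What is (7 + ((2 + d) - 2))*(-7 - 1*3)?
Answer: -130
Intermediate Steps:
d = 6 (d = 5 + 6/6 = 5 + 6*(1/6) = 5 + 1 = 6)
(7 + ((2 + d) - 2))*(-7 - 1*3) = (7 + ((2 + 6) - 2))*(-7 - 1*3) = (7 + (8 - 2))*(-7 - 3) = (7 + 6)*(-10) = 13*(-10) = -130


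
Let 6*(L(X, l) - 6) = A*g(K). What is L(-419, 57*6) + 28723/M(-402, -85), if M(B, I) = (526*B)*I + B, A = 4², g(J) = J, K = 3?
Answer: 251650975/17973018 ≈ 14.002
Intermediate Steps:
A = 16
M(B, I) = B + 526*B*I (M(B, I) = 526*B*I + B = B + 526*B*I)
L(X, l) = 14 (L(X, l) = 6 + (16*3)/6 = 6 + (⅙)*48 = 6 + 8 = 14)
L(-419, 57*6) + 28723/M(-402, -85) = 14 + 28723/((-402*(1 + 526*(-85)))) = 14 + 28723/((-402*(1 - 44710))) = 14 + 28723/((-402*(-44709))) = 14 + 28723/17973018 = 251650975/17973018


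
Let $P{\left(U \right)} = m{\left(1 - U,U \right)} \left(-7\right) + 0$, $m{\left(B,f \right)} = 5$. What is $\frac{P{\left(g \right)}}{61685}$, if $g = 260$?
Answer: $- \frac{7}{12337} \approx -0.0005674$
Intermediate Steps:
$P{\left(U \right)} = -35$ ($P{\left(U \right)} = 5 \left(-7\right) + 0 = -35 + 0 = -35$)
$\frac{P{\left(g \right)}}{61685} = - \frac{35}{61685} = \left(-35\right) \frac{1}{61685} = - \frac{7}{12337}$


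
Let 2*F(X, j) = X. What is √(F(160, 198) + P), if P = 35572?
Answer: 2*√8913 ≈ 188.82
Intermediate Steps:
F(X, j) = X/2
√(F(160, 198) + P) = √((½)*160 + 35572) = √(80 + 35572) = √35652 = 2*√8913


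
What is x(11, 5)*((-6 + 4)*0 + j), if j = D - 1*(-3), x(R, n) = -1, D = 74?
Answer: -77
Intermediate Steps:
j = 77 (j = 74 - 1*(-3) = 74 + 3 = 77)
x(11, 5)*((-6 + 4)*0 + j) = -((-6 + 4)*0 + 77) = -(-2*0 + 77) = -(0 + 77) = -1*77 = -77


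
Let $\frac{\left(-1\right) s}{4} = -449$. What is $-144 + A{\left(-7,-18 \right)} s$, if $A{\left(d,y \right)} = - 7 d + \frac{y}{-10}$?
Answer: $\frac{455464}{5} \approx 91093.0$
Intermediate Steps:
$s = 1796$ ($s = \left(-4\right) \left(-449\right) = 1796$)
$A{\left(d,y \right)} = - 7 d - \frac{y}{10}$ ($A{\left(d,y \right)} = - 7 d + y \left(- \frac{1}{10}\right) = - 7 d - \frac{y}{10}$)
$-144 + A{\left(-7,-18 \right)} s = -144 + \left(\left(-7\right) \left(-7\right) - - \frac{9}{5}\right) 1796 = -144 + \left(49 + \frac{9}{5}\right) 1796 = -144 + \frac{254}{5} \cdot 1796 = -144 + \frac{456184}{5} = \frac{455464}{5}$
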